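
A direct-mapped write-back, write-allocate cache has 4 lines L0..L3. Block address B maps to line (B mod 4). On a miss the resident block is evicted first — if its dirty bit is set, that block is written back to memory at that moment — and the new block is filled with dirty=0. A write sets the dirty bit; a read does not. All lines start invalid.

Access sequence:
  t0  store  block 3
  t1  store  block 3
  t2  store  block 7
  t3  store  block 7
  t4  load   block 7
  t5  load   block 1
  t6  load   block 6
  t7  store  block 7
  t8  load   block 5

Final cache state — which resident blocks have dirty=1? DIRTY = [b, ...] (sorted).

0: W B3 → L3 miss [D]
1: W B3 → L3 hit [D]
2: W B7 → L3 miss wb→B3 [D]
3: W B7 → L3 hit [D]
4: R B7 → L3 hit [D]
5: R B1 → L1 miss [-]
6: R B6 → L2 miss [-]
7: W B7 → L3 hit [D]
8: R B5 → L1 miss [-]

DIRTY = [7]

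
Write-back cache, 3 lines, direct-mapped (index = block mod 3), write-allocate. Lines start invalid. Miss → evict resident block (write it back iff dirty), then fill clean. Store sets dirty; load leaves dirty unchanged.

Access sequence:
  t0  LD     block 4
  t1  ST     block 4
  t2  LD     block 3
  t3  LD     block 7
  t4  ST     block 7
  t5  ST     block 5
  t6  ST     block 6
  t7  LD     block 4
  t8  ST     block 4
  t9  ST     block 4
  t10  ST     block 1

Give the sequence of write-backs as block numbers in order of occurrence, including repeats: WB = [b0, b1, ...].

WB = [4, 7, 4]

0: R B4 → L1 miss [-]
1: W B4 → L1 hit [D]
2: R B3 → L0 miss [-]
3: R B7 → L1 miss wb→B4 [-]
4: W B7 → L1 hit [D]
5: W B5 → L2 miss [D]
6: W B6 → L0 miss [D]
7: R B4 → L1 miss wb→B7 [-]
8: W B4 → L1 hit [D]
9: W B4 → L1 hit [D]
10: W B1 → L1 miss wb→B4 [D]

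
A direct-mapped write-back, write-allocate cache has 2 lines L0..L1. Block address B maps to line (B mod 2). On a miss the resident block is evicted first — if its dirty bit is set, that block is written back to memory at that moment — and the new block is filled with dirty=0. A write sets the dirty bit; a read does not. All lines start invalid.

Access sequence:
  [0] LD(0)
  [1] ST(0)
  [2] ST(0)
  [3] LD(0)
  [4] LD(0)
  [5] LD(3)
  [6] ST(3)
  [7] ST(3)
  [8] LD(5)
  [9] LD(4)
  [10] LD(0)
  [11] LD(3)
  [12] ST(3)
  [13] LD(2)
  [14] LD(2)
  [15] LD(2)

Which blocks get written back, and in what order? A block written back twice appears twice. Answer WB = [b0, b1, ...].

WB = [3, 0]

  0 | R B0 → L0 miss [-]
  1 | W B0 → L0 hit [D]
  2 | W B0 → L0 hit [D]
  3 | R B0 → L0 hit [D]
  4 | R B0 → L0 hit [D]
  5 | R B3 → L1 miss [-]
  6 | W B3 → L1 hit [D]
  7 | W B3 → L1 hit [D]
  8 | R B5 → L1 miss wb→B3 [-]
  9 | R B4 → L0 miss wb→B0 [-]
  10 | R B0 → L0 miss [-]
  11 | R B3 → L1 miss [-]
  12 | W B3 → L1 hit [D]
  13 | R B2 → L0 miss [-]
  14 | R B2 → L0 hit [-]
  15 | R B2 → L0 hit [-]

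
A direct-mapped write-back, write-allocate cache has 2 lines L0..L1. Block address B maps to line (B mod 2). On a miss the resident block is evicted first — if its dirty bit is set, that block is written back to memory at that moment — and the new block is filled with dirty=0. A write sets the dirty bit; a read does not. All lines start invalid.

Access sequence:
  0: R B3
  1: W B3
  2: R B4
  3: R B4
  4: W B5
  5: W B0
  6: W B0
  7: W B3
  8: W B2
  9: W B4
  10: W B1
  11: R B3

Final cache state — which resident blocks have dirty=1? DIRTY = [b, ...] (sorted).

DIRTY = [4]

0: R B3 → L1 miss [-]
1: W B3 → L1 hit [D]
2: R B4 → L0 miss [-]
3: R B4 → L0 hit [-]
4: W B5 → L1 miss wb→B3 [D]
5: W B0 → L0 miss [D]
6: W B0 → L0 hit [D]
7: W B3 → L1 miss wb→B5 [D]
8: W B2 → L0 miss wb→B0 [D]
9: W B4 → L0 miss wb→B2 [D]
10: W B1 → L1 miss wb→B3 [D]
11: R B3 → L1 miss wb→B1 [-]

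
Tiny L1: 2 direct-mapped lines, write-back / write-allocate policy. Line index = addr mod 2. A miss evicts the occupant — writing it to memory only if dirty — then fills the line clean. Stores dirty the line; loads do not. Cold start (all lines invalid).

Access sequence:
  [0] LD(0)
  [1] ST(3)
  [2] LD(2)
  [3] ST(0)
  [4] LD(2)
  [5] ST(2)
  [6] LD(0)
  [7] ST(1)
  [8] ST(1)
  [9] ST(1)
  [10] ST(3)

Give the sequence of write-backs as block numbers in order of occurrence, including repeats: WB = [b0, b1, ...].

WB = [0, 2, 3, 1]

0: R B0 -> L0 miss  d=-]
1: W B3 -> L1 miss  d=D]
2: R B2 -> L0 miss  d=-]
3: W B0 -> L0 miss  d=D]
4: R B2 -> L0 miss wb->B0  d=-]
5: W B2 -> L0 hit  d=D]
6: R B0 -> L0 miss wb->B2  d=-]
7: W B1 -> L1 miss wb->B3  d=D]
8: W B1 -> L1 hit  d=D]
9: W B1 -> L1 hit  d=D]
10: W B3 -> L1 miss wb->B1  d=D]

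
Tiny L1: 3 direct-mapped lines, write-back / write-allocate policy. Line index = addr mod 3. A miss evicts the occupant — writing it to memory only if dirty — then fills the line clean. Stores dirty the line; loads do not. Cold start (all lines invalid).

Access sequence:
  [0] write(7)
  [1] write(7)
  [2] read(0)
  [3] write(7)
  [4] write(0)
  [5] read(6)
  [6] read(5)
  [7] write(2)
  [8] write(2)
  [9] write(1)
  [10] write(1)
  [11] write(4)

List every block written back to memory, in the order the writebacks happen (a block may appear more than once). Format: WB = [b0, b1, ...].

  0 | W B7 → L1 miss [D]
  1 | W B7 → L1 hit [D]
  2 | R B0 → L0 miss [-]
  3 | W B7 → L1 hit [D]
  4 | W B0 → L0 hit [D]
  5 | R B6 → L0 miss wb→B0 [-]
  6 | R B5 → L2 miss [-]
  7 | W B2 → L2 miss [D]
  8 | W B2 → L2 hit [D]
  9 | W B1 → L1 miss wb→B7 [D]
  10 | W B1 → L1 hit [D]
  11 | W B4 → L1 miss wb→B1 [D]

WB = [0, 7, 1]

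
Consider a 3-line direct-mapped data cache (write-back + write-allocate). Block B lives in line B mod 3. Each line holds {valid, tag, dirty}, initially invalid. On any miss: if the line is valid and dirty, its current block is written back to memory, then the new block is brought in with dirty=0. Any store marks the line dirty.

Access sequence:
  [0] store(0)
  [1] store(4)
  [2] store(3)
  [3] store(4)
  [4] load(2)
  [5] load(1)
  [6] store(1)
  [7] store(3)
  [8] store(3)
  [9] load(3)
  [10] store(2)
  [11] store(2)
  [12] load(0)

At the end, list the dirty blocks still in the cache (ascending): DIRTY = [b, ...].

0: W B0 → L0 miss [D]
1: W B4 → L1 miss [D]
2: W B3 → L0 miss wb→B0 [D]
3: W B4 → L1 hit [D]
4: R B2 → L2 miss [-]
5: R B1 → L1 miss wb→B4 [-]
6: W B1 → L1 hit [D]
7: W B3 → L0 hit [D]
8: W B3 → L0 hit [D]
9: R B3 → L0 hit [D]
10: W B2 → L2 hit [D]
11: W B2 → L2 hit [D]
12: R B0 → L0 miss wb→B3 [-]

DIRTY = [1, 2]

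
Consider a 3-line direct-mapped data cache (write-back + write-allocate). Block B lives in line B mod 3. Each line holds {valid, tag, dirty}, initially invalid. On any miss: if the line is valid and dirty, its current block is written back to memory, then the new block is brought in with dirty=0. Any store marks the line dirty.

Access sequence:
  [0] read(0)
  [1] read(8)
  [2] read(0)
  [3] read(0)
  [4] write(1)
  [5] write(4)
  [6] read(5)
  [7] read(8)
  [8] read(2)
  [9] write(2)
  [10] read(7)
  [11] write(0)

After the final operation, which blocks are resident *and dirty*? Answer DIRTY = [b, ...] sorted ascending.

  0 | R B0 → L0 miss [-]
  1 | R B8 → L2 miss [-]
  2 | R B0 → L0 hit [-]
  3 | R B0 → L0 hit [-]
  4 | W B1 → L1 miss [D]
  5 | W B4 → L1 miss wb→B1 [D]
  6 | R B5 → L2 miss [-]
  7 | R B8 → L2 miss [-]
  8 | R B2 → L2 miss [-]
  9 | W B2 → L2 hit [D]
  10 | R B7 → L1 miss wb→B4 [-]
  11 | W B0 → L0 hit [D]

DIRTY = [0, 2]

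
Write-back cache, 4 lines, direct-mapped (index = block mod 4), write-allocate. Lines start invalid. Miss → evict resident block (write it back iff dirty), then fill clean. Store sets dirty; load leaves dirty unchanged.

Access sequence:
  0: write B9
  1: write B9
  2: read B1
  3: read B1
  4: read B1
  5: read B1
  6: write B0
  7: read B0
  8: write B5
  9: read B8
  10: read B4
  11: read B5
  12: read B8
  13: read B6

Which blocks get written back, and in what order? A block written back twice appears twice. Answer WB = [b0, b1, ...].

WB = [9, 0]

0: W B9 -> L1 miss  d=D]
1: W B9 -> L1 hit  d=D]
2: R B1 -> L1 miss wb->B9  d=-]
3: R B1 -> L1 hit  d=-]
4: R B1 -> L1 hit  d=-]
5: R B1 -> L1 hit  d=-]
6: W B0 -> L0 miss  d=D]
7: R B0 -> L0 hit  d=D]
8: W B5 -> L1 miss  d=D]
9: R B8 -> L0 miss wb->B0  d=-]
10: R B4 -> L0 miss  d=-]
11: R B5 -> L1 hit  d=D]
12: R B8 -> L0 miss  d=-]
13: R B6 -> L2 miss  d=-]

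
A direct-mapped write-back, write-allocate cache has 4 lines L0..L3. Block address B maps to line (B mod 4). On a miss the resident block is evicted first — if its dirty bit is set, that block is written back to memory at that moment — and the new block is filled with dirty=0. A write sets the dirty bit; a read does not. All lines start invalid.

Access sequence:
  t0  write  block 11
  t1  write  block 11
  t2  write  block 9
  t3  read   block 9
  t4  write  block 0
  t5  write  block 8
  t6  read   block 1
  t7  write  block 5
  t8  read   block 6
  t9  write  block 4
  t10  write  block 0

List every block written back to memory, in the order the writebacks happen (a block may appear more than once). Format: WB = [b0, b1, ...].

0: W B11 → L3 miss [D]
1: W B11 → L3 hit [D]
2: W B9 → L1 miss [D]
3: R B9 → L1 hit [D]
4: W B0 → L0 miss [D]
5: W B8 → L0 miss wb→B0 [D]
6: R B1 → L1 miss wb→B9 [-]
7: W B5 → L1 miss [D]
8: R B6 → L2 miss [-]
9: W B4 → L0 miss wb→B8 [D]
10: W B0 → L0 miss wb→B4 [D]

WB = [0, 9, 8, 4]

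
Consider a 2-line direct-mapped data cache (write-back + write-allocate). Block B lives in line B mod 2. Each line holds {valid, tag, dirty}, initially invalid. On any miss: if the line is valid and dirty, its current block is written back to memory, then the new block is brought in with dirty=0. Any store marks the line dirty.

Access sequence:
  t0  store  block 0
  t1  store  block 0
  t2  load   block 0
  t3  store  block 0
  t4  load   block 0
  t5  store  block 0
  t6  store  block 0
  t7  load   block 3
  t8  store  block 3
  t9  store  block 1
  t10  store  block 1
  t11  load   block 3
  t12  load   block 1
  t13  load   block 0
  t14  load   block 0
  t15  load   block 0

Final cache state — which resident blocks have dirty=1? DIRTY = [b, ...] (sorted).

DIRTY = [0]

0: W B0 → L0 miss [D]
1: W B0 → L0 hit [D]
2: R B0 → L0 hit [D]
3: W B0 → L0 hit [D]
4: R B0 → L0 hit [D]
5: W B0 → L0 hit [D]
6: W B0 → L0 hit [D]
7: R B3 → L1 miss [-]
8: W B3 → L1 hit [D]
9: W B1 → L1 miss wb→B3 [D]
10: W B1 → L1 hit [D]
11: R B3 → L1 miss wb→B1 [-]
12: R B1 → L1 miss [-]
13: R B0 → L0 hit [D]
14: R B0 → L0 hit [D]
15: R B0 → L0 hit [D]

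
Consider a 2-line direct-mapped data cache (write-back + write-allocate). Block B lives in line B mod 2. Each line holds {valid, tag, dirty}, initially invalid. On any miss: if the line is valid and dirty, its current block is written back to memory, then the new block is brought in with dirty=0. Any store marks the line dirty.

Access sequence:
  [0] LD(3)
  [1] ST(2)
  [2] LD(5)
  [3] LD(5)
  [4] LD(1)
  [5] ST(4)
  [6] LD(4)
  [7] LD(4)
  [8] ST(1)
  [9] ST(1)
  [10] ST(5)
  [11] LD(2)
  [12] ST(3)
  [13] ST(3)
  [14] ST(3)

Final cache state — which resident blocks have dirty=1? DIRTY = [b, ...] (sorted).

0: R B3 → L1 miss [-]
1: W B2 → L0 miss [D]
2: R B5 → L1 miss [-]
3: R B5 → L1 hit [-]
4: R B1 → L1 miss [-]
5: W B4 → L0 miss wb→B2 [D]
6: R B4 → L0 hit [D]
7: R B4 → L0 hit [D]
8: W B1 → L1 hit [D]
9: W B1 → L1 hit [D]
10: W B5 → L1 miss wb→B1 [D]
11: R B2 → L0 miss wb→B4 [-]
12: W B3 → L1 miss wb→B5 [D]
13: W B3 → L1 hit [D]
14: W B3 → L1 hit [D]

DIRTY = [3]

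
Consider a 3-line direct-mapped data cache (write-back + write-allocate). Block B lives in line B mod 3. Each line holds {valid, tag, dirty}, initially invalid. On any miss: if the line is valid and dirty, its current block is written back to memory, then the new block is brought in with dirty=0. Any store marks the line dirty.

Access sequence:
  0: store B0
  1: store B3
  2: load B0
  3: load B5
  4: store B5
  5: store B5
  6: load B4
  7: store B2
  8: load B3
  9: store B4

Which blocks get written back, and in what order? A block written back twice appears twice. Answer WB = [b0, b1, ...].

WB = [0, 3, 5]

  0 | W B0 → L0 miss [D]
  1 | W B3 → L0 miss wb→B0 [D]
  2 | R B0 → L0 miss wb→B3 [-]
  3 | R B5 → L2 miss [-]
  4 | W B5 → L2 hit [D]
  5 | W B5 → L2 hit [D]
  6 | R B4 → L1 miss [-]
  7 | W B2 → L2 miss wb→B5 [D]
  8 | R B3 → L0 miss [-]
  9 | W B4 → L1 hit [D]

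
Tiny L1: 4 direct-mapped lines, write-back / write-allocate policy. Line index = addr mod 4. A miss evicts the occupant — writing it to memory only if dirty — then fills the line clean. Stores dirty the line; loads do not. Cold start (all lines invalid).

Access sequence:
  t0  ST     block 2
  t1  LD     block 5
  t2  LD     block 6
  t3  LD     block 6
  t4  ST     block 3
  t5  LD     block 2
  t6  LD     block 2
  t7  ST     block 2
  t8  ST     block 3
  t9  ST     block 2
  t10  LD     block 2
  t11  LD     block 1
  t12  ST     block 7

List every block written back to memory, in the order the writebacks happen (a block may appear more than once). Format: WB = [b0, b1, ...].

WB = [2, 3]

0: W B2 → L2 miss [D]
1: R B5 → L1 miss [-]
2: R B6 → L2 miss wb→B2 [-]
3: R B6 → L2 hit [-]
4: W B3 → L3 miss [D]
5: R B2 → L2 miss [-]
6: R B2 → L2 hit [-]
7: W B2 → L2 hit [D]
8: W B3 → L3 hit [D]
9: W B2 → L2 hit [D]
10: R B2 → L2 hit [D]
11: R B1 → L1 miss [-]
12: W B7 → L3 miss wb→B3 [D]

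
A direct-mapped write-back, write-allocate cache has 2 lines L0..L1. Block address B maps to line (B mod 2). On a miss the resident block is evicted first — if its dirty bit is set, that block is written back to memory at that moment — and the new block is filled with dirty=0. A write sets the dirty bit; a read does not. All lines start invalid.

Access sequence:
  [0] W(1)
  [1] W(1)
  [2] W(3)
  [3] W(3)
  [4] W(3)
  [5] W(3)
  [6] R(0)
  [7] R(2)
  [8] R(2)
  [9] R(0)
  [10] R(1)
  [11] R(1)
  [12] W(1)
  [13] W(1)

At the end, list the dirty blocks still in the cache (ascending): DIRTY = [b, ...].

  0 | W B1 → L1 miss [D]
  1 | W B1 → L1 hit [D]
  2 | W B3 → L1 miss wb→B1 [D]
  3 | W B3 → L1 hit [D]
  4 | W B3 → L1 hit [D]
  5 | W B3 → L1 hit [D]
  6 | R B0 → L0 miss [-]
  7 | R B2 → L0 miss [-]
  8 | R B2 → L0 hit [-]
  9 | R B0 → L0 miss [-]
  10 | R B1 → L1 miss wb→B3 [-]
  11 | R B1 → L1 hit [-]
  12 | W B1 → L1 hit [D]
  13 | W B1 → L1 hit [D]

DIRTY = [1]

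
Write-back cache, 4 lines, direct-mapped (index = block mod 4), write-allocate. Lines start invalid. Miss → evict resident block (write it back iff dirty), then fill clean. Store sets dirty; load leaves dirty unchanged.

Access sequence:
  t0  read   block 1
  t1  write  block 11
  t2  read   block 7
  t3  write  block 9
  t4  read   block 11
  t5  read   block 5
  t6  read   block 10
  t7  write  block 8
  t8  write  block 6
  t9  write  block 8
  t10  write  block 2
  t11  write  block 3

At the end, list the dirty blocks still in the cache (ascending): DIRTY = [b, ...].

  0 | R B1 → L1 miss [-]
  1 | W B11 → L3 miss [D]
  2 | R B7 → L3 miss wb→B11 [-]
  3 | W B9 → L1 miss [D]
  4 | R B11 → L3 miss [-]
  5 | R B5 → L1 miss wb→B9 [-]
  6 | R B10 → L2 miss [-]
  7 | W B8 → L0 miss [D]
  8 | W B6 → L2 miss [D]
  9 | W B8 → L0 hit [D]
  10 | W B2 → L2 miss wb→B6 [D]
  11 | W B3 → L3 miss [D]

DIRTY = [2, 3, 8]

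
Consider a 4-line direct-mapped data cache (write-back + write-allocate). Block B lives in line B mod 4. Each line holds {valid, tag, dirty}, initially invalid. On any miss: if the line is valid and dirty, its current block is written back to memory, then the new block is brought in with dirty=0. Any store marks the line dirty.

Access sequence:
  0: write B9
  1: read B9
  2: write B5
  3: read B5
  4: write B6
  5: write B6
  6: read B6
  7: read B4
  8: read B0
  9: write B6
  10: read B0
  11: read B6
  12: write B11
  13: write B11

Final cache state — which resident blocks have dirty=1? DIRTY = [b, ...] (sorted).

0: W B9 -> L1 miss  d=D]
1: R B9 -> L1 hit  d=D]
2: W B5 -> L1 miss wb->B9  d=D]
3: R B5 -> L1 hit  d=D]
4: W B6 -> L2 miss  d=D]
5: W B6 -> L2 hit  d=D]
6: R B6 -> L2 hit  d=D]
7: R B4 -> L0 miss  d=-]
8: R B0 -> L0 miss  d=-]
9: W B6 -> L2 hit  d=D]
10: R B0 -> L0 hit  d=-]
11: R B6 -> L2 hit  d=D]
12: W B11 -> L3 miss  d=D]
13: W B11 -> L3 hit  d=D]

DIRTY = [5, 6, 11]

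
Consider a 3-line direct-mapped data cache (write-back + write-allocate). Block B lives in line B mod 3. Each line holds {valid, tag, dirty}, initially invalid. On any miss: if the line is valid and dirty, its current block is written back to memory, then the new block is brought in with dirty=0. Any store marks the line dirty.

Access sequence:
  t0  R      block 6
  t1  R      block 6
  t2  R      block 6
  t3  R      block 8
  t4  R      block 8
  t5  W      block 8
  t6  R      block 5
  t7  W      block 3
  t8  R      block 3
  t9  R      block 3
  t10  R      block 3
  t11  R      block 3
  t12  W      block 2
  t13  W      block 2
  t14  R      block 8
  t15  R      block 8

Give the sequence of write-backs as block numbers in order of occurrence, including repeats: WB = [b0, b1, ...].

WB = [8, 2]

  0 | R B6 → L0 miss [-]
  1 | R B6 → L0 hit [-]
  2 | R B6 → L0 hit [-]
  3 | R B8 → L2 miss [-]
  4 | R B8 → L2 hit [-]
  5 | W B8 → L2 hit [D]
  6 | R B5 → L2 miss wb→B8 [-]
  7 | W B3 → L0 miss [D]
  8 | R B3 → L0 hit [D]
  9 | R B3 → L0 hit [D]
  10 | R B3 → L0 hit [D]
  11 | R B3 → L0 hit [D]
  12 | W B2 → L2 miss [D]
  13 | W B2 → L2 hit [D]
  14 | R B8 → L2 miss wb→B2 [-]
  15 | R B8 → L2 hit [-]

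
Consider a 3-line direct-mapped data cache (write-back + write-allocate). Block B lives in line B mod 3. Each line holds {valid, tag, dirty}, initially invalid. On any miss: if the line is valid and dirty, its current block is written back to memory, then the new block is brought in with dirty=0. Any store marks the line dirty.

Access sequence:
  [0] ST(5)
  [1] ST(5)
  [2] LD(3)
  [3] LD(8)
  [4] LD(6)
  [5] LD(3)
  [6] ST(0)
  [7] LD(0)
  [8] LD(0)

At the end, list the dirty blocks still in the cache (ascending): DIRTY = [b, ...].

0: W B5 → L2 miss [D]
1: W B5 → L2 hit [D]
2: R B3 → L0 miss [-]
3: R B8 → L2 miss wb→B5 [-]
4: R B6 → L0 miss [-]
5: R B3 → L0 miss [-]
6: W B0 → L0 miss [D]
7: R B0 → L0 hit [D]
8: R B0 → L0 hit [D]

DIRTY = [0]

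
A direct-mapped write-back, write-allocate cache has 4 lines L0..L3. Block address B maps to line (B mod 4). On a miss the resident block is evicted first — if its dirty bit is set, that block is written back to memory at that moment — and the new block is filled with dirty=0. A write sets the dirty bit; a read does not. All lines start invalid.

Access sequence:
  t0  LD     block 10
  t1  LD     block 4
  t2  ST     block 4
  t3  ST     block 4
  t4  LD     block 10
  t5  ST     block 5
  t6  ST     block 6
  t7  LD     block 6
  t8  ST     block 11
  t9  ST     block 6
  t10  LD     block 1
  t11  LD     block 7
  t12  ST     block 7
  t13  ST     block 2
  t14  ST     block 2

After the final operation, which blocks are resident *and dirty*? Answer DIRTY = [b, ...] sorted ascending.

DIRTY = [2, 4, 7]

  0 | R B10 → L2 miss [-]
  1 | R B4 → L0 miss [-]
  2 | W B4 → L0 hit [D]
  3 | W B4 → L0 hit [D]
  4 | R B10 → L2 hit [-]
  5 | W B5 → L1 miss [D]
  6 | W B6 → L2 miss [D]
  7 | R B6 → L2 hit [D]
  8 | W B11 → L3 miss [D]
  9 | W B6 → L2 hit [D]
  10 | R B1 → L1 miss wb→B5 [-]
  11 | R B7 → L3 miss wb→B11 [-]
  12 | W B7 → L3 hit [D]
  13 | W B2 → L2 miss wb→B6 [D]
  14 | W B2 → L2 hit [D]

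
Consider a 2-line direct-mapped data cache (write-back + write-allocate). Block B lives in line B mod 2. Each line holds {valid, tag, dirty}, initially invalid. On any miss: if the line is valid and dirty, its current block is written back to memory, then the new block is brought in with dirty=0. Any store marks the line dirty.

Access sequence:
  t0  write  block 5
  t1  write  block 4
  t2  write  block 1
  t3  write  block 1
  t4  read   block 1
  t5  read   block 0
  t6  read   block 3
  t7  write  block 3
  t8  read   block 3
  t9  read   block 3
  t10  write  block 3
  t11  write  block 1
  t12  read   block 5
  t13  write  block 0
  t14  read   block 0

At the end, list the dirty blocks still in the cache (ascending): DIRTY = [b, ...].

DIRTY = [0]

0: W B5 → L1 miss [D]
1: W B4 → L0 miss [D]
2: W B1 → L1 miss wb→B5 [D]
3: W B1 → L1 hit [D]
4: R B1 → L1 hit [D]
5: R B0 → L0 miss wb→B4 [-]
6: R B3 → L1 miss wb→B1 [-]
7: W B3 → L1 hit [D]
8: R B3 → L1 hit [D]
9: R B3 → L1 hit [D]
10: W B3 → L1 hit [D]
11: W B1 → L1 miss wb→B3 [D]
12: R B5 → L1 miss wb→B1 [-]
13: W B0 → L0 hit [D]
14: R B0 → L0 hit [D]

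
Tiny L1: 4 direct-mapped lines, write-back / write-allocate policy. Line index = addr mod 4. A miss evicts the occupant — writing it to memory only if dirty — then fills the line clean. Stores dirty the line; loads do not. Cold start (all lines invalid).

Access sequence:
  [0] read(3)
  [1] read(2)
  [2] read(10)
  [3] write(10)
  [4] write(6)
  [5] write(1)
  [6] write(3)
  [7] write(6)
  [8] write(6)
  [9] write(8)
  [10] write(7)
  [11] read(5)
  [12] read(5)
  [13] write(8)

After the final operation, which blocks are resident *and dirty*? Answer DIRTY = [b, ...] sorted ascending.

DIRTY = [6, 7, 8]

0: R B3 → L3 miss [-]
1: R B2 → L2 miss [-]
2: R B10 → L2 miss [-]
3: W B10 → L2 hit [D]
4: W B6 → L2 miss wb→B10 [D]
5: W B1 → L1 miss [D]
6: W B3 → L3 hit [D]
7: W B6 → L2 hit [D]
8: W B6 → L2 hit [D]
9: W B8 → L0 miss [D]
10: W B7 → L3 miss wb→B3 [D]
11: R B5 → L1 miss wb→B1 [-]
12: R B5 → L1 hit [-]
13: W B8 → L0 hit [D]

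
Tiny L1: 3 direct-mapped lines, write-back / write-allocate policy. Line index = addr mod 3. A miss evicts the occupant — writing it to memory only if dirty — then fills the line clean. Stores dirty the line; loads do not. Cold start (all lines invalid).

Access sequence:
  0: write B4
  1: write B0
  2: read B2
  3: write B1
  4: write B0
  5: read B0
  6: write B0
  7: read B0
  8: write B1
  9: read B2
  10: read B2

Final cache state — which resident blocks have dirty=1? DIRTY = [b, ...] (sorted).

DIRTY = [0, 1]

0: W B4 → L1 miss [D]
1: W B0 → L0 miss [D]
2: R B2 → L2 miss [-]
3: W B1 → L1 miss wb→B4 [D]
4: W B0 → L0 hit [D]
5: R B0 → L0 hit [D]
6: W B0 → L0 hit [D]
7: R B0 → L0 hit [D]
8: W B1 → L1 hit [D]
9: R B2 → L2 hit [-]
10: R B2 → L2 hit [-]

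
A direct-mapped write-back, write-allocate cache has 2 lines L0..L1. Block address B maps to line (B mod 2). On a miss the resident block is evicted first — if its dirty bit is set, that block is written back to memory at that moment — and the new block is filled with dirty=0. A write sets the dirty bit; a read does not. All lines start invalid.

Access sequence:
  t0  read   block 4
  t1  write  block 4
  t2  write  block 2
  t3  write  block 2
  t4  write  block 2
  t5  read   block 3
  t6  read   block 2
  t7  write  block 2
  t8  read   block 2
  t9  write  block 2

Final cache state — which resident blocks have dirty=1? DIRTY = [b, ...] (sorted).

DIRTY = [2]

0: R B4 -> L0 miss  d=-]
1: W B4 -> L0 hit  d=D]
2: W B2 -> L0 miss wb->B4  d=D]
3: W B2 -> L0 hit  d=D]
4: W B2 -> L0 hit  d=D]
5: R B3 -> L1 miss  d=-]
6: R B2 -> L0 hit  d=D]
7: W B2 -> L0 hit  d=D]
8: R B2 -> L0 hit  d=D]
9: W B2 -> L0 hit  d=D]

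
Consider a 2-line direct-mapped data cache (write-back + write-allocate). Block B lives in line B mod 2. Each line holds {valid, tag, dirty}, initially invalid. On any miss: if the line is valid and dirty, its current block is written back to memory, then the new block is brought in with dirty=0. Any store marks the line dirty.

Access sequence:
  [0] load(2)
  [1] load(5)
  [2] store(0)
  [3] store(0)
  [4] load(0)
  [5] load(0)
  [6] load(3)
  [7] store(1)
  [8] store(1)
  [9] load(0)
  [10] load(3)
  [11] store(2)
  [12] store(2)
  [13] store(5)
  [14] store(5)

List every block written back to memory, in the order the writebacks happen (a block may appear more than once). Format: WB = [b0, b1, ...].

WB = [1, 0]

0: R B2 → L0 miss [-]
1: R B5 → L1 miss [-]
2: W B0 → L0 miss [D]
3: W B0 → L0 hit [D]
4: R B0 → L0 hit [D]
5: R B0 → L0 hit [D]
6: R B3 → L1 miss [-]
7: W B1 → L1 miss [D]
8: W B1 → L1 hit [D]
9: R B0 → L0 hit [D]
10: R B3 → L1 miss wb→B1 [-]
11: W B2 → L0 miss wb→B0 [D]
12: W B2 → L0 hit [D]
13: W B5 → L1 miss [D]
14: W B5 → L1 hit [D]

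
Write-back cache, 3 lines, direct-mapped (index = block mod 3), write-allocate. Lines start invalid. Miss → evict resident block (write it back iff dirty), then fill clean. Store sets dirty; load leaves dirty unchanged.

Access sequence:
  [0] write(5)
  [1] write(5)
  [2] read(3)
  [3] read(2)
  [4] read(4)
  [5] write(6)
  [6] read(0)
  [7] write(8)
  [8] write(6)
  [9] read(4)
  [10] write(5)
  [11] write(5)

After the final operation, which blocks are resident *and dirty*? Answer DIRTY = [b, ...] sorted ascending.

DIRTY = [5, 6]

0: W B5 → L2 miss [D]
1: W B5 → L2 hit [D]
2: R B3 → L0 miss [-]
3: R B2 → L2 miss wb→B5 [-]
4: R B4 → L1 miss [-]
5: W B6 → L0 miss [D]
6: R B0 → L0 miss wb→B6 [-]
7: W B8 → L2 miss [D]
8: W B6 → L0 miss [D]
9: R B4 → L1 hit [-]
10: W B5 → L2 miss wb→B8 [D]
11: W B5 → L2 hit [D]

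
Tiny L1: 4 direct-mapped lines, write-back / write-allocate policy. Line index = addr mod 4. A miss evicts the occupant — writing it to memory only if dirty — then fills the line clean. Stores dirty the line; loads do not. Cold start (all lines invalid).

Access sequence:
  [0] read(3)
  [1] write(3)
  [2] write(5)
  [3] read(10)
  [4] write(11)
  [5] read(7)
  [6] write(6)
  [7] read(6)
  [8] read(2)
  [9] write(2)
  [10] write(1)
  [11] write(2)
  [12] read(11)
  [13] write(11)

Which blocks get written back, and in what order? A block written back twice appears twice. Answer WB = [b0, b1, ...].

WB = [3, 11, 6, 5]

0: R B3 → L3 miss [-]
1: W B3 → L3 hit [D]
2: W B5 → L1 miss [D]
3: R B10 → L2 miss [-]
4: W B11 → L3 miss wb→B3 [D]
5: R B7 → L3 miss wb→B11 [-]
6: W B6 → L2 miss [D]
7: R B6 → L2 hit [D]
8: R B2 → L2 miss wb→B6 [-]
9: W B2 → L2 hit [D]
10: W B1 → L1 miss wb→B5 [D]
11: W B2 → L2 hit [D]
12: R B11 → L3 miss [-]
13: W B11 → L3 hit [D]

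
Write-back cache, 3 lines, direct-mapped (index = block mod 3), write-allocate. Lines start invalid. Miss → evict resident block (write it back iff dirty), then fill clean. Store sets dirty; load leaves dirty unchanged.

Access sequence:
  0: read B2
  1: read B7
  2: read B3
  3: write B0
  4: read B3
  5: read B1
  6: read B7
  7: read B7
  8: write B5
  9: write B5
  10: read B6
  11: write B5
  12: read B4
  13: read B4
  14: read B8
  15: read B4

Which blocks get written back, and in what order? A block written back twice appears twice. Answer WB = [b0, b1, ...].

  0 | R B2 → L2 miss [-]
  1 | R B7 → L1 miss [-]
  2 | R B3 → L0 miss [-]
  3 | W B0 → L0 miss [D]
  4 | R B3 → L0 miss wb→B0 [-]
  5 | R B1 → L1 miss [-]
  6 | R B7 → L1 miss [-]
  7 | R B7 → L1 hit [-]
  8 | W B5 → L2 miss [D]
  9 | W B5 → L2 hit [D]
  10 | R B6 → L0 miss [-]
  11 | W B5 → L2 hit [D]
  12 | R B4 → L1 miss [-]
  13 | R B4 → L1 hit [-]
  14 | R B8 → L2 miss wb→B5 [-]
  15 | R B4 → L1 hit [-]

WB = [0, 5]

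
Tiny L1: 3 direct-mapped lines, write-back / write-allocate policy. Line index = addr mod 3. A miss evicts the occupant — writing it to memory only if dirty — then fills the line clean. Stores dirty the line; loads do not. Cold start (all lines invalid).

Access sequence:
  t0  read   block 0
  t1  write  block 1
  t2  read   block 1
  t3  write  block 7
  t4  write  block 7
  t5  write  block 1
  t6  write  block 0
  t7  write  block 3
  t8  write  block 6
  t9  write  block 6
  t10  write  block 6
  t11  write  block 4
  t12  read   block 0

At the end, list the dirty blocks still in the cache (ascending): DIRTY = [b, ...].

DIRTY = [4]

0: R B0 → L0 miss [-]
1: W B1 → L1 miss [D]
2: R B1 → L1 hit [D]
3: W B7 → L1 miss wb→B1 [D]
4: W B7 → L1 hit [D]
5: W B1 → L1 miss wb→B7 [D]
6: W B0 → L0 hit [D]
7: W B3 → L0 miss wb→B0 [D]
8: W B6 → L0 miss wb→B3 [D]
9: W B6 → L0 hit [D]
10: W B6 → L0 hit [D]
11: W B4 → L1 miss wb→B1 [D]
12: R B0 → L0 miss wb→B6 [-]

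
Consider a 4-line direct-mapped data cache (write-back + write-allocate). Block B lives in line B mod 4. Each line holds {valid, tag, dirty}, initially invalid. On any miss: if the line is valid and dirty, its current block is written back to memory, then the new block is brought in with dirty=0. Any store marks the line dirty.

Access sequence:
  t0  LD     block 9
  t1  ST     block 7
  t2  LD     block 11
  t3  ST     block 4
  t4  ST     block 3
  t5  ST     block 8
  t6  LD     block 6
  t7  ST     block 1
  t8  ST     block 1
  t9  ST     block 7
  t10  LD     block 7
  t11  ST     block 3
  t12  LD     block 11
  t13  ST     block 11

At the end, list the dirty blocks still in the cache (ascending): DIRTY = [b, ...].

DIRTY = [1, 8, 11]

0: R B9 -> L1 miss  d=-]
1: W B7 -> L3 miss  d=D]
2: R B11 -> L3 miss wb->B7  d=-]
3: W B4 -> L0 miss  d=D]
4: W B3 -> L3 miss  d=D]
5: W B8 -> L0 miss wb->B4  d=D]
6: R B6 -> L2 miss  d=-]
7: W B1 -> L1 miss  d=D]
8: W B1 -> L1 hit  d=D]
9: W B7 -> L3 miss wb->B3  d=D]
10: R B7 -> L3 hit  d=D]
11: W B3 -> L3 miss wb->B7  d=D]
12: R B11 -> L3 miss wb->B3  d=-]
13: W B11 -> L3 hit  d=D]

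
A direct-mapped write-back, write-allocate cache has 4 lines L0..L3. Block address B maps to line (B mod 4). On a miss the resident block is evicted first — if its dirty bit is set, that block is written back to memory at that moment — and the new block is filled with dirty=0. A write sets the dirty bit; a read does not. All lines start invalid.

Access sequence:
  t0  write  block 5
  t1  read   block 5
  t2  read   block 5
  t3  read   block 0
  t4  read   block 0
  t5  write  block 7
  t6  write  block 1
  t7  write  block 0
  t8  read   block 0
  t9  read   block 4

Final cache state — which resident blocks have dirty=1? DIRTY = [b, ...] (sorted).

  0 | W B5 → L1 miss [D]
  1 | R B5 → L1 hit [D]
  2 | R B5 → L1 hit [D]
  3 | R B0 → L0 miss [-]
  4 | R B0 → L0 hit [-]
  5 | W B7 → L3 miss [D]
  6 | W B1 → L1 miss wb→B5 [D]
  7 | W B0 → L0 hit [D]
  8 | R B0 → L0 hit [D]
  9 | R B4 → L0 miss wb→B0 [-]

DIRTY = [1, 7]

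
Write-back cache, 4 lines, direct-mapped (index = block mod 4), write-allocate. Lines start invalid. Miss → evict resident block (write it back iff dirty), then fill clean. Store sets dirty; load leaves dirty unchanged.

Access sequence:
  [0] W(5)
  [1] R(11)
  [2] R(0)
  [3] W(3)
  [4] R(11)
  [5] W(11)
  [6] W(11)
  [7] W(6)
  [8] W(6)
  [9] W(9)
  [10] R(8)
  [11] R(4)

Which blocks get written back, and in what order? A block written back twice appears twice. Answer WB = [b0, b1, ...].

WB = [3, 5]

0: W B5 -> L1 miss  d=D]
1: R B11 -> L3 miss  d=-]
2: R B0 -> L0 miss  d=-]
3: W B3 -> L3 miss  d=D]
4: R B11 -> L3 miss wb->B3  d=-]
5: W B11 -> L3 hit  d=D]
6: W B11 -> L3 hit  d=D]
7: W B6 -> L2 miss  d=D]
8: W B6 -> L2 hit  d=D]
9: W B9 -> L1 miss wb->B5  d=D]
10: R B8 -> L0 miss  d=-]
11: R B4 -> L0 miss  d=-]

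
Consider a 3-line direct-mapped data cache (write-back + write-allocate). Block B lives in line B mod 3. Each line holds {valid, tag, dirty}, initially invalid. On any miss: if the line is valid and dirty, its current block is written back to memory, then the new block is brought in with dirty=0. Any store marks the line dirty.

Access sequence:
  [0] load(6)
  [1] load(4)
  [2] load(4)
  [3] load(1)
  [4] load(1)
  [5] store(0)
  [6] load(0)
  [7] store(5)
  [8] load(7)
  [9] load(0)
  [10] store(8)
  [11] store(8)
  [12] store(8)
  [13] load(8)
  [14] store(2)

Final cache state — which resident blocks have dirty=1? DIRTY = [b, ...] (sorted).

0: R B6 -> L0 miss  d=-]
1: R B4 -> L1 miss  d=-]
2: R B4 -> L1 hit  d=-]
3: R B1 -> L1 miss  d=-]
4: R B1 -> L1 hit  d=-]
5: W B0 -> L0 miss  d=D]
6: R B0 -> L0 hit  d=D]
7: W B5 -> L2 miss  d=D]
8: R B7 -> L1 miss  d=-]
9: R B0 -> L0 hit  d=D]
10: W B8 -> L2 miss wb->B5  d=D]
11: W B8 -> L2 hit  d=D]
12: W B8 -> L2 hit  d=D]
13: R B8 -> L2 hit  d=D]
14: W B2 -> L2 miss wb->B8  d=D]

DIRTY = [0, 2]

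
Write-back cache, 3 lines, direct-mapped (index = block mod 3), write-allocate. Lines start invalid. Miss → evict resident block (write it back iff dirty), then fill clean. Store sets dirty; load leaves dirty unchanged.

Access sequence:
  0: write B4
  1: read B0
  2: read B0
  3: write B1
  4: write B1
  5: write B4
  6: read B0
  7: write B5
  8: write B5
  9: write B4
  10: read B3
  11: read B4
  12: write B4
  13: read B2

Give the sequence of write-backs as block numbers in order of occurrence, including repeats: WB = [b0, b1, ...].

WB = [4, 1, 5]

0: W B4 -> L1 miss  d=D]
1: R B0 -> L0 miss  d=-]
2: R B0 -> L0 hit  d=-]
3: W B1 -> L1 miss wb->B4  d=D]
4: W B1 -> L1 hit  d=D]
5: W B4 -> L1 miss wb->B1  d=D]
6: R B0 -> L0 hit  d=-]
7: W B5 -> L2 miss  d=D]
8: W B5 -> L2 hit  d=D]
9: W B4 -> L1 hit  d=D]
10: R B3 -> L0 miss  d=-]
11: R B4 -> L1 hit  d=D]
12: W B4 -> L1 hit  d=D]
13: R B2 -> L2 miss wb->B5  d=-]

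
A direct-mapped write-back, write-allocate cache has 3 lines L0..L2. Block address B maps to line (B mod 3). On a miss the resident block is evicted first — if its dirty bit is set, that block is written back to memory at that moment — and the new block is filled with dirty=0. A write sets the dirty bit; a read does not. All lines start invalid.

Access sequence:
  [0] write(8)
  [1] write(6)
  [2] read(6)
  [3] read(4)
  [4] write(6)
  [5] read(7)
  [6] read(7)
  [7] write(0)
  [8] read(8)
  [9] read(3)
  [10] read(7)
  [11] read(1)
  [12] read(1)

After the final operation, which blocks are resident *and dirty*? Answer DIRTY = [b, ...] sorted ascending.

DIRTY = [8]

  0 | W B8 → L2 miss [D]
  1 | W B6 → L0 miss [D]
  2 | R B6 → L0 hit [D]
  3 | R B4 → L1 miss [-]
  4 | W B6 → L0 hit [D]
  5 | R B7 → L1 miss [-]
  6 | R B7 → L1 hit [-]
  7 | W B0 → L0 miss wb→B6 [D]
  8 | R B8 → L2 hit [D]
  9 | R B3 → L0 miss wb→B0 [-]
  10 | R B7 → L1 hit [-]
  11 | R B1 → L1 miss [-]
  12 | R B1 → L1 hit [-]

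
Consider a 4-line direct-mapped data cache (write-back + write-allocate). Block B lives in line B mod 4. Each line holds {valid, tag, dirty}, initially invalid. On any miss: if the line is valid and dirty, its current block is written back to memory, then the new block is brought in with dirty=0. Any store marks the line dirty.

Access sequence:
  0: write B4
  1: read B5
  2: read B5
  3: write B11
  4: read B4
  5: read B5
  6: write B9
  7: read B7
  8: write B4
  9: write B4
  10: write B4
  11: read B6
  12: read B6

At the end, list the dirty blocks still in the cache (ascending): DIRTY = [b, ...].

DIRTY = [4, 9]

0: W B4 -> L0 miss  d=D]
1: R B5 -> L1 miss  d=-]
2: R B5 -> L1 hit  d=-]
3: W B11 -> L3 miss  d=D]
4: R B4 -> L0 hit  d=D]
5: R B5 -> L1 hit  d=-]
6: W B9 -> L1 miss  d=D]
7: R B7 -> L3 miss wb->B11  d=-]
8: W B4 -> L0 hit  d=D]
9: W B4 -> L0 hit  d=D]
10: W B4 -> L0 hit  d=D]
11: R B6 -> L2 miss  d=-]
12: R B6 -> L2 hit  d=-]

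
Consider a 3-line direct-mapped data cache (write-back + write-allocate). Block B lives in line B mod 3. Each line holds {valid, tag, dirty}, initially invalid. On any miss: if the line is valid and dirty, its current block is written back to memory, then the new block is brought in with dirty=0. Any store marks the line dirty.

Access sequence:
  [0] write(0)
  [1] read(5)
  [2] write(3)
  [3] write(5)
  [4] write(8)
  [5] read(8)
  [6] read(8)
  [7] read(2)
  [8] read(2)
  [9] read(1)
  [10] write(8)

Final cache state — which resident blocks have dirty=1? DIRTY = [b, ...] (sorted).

0: W B0 → L0 miss [D]
1: R B5 → L2 miss [-]
2: W B3 → L0 miss wb→B0 [D]
3: W B5 → L2 hit [D]
4: W B8 → L2 miss wb→B5 [D]
5: R B8 → L2 hit [D]
6: R B8 → L2 hit [D]
7: R B2 → L2 miss wb→B8 [-]
8: R B2 → L2 hit [-]
9: R B1 → L1 miss [-]
10: W B8 → L2 miss [D]

DIRTY = [3, 8]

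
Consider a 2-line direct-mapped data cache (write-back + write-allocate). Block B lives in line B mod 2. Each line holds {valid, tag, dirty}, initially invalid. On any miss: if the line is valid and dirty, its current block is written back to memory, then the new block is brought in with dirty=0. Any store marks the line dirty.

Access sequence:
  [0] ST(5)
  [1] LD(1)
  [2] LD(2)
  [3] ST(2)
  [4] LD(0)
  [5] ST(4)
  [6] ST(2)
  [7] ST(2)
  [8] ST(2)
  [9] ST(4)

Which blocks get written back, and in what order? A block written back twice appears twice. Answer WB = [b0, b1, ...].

0: W B5 → L1 miss [D]
1: R B1 → L1 miss wb→B5 [-]
2: R B2 → L0 miss [-]
3: W B2 → L0 hit [D]
4: R B0 → L0 miss wb→B2 [-]
5: W B4 → L0 miss [D]
6: W B2 → L0 miss wb→B4 [D]
7: W B2 → L0 hit [D]
8: W B2 → L0 hit [D]
9: W B4 → L0 miss wb→B2 [D]

WB = [5, 2, 4, 2]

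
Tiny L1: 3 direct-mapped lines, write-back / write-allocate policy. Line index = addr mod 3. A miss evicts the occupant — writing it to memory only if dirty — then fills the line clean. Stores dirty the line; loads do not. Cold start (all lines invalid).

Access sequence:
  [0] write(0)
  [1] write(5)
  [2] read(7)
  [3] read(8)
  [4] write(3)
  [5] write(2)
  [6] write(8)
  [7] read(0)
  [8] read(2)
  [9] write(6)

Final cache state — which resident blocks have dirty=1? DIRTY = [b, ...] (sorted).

  0 | W B0 → L0 miss [D]
  1 | W B5 → L2 miss [D]
  2 | R B7 → L1 miss [-]
  3 | R B8 → L2 miss wb→B5 [-]
  4 | W B3 → L0 miss wb→B0 [D]
  5 | W B2 → L2 miss [D]
  6 | W B8 → L2 miss wb→B2 [D]
  7 | R B0 → L0 miss wb→B3 [-]
  8 | R B2 → L2 miss wb→B8 [-]
  9 | W B6 → L0 miss [D]

DIRTY = [6]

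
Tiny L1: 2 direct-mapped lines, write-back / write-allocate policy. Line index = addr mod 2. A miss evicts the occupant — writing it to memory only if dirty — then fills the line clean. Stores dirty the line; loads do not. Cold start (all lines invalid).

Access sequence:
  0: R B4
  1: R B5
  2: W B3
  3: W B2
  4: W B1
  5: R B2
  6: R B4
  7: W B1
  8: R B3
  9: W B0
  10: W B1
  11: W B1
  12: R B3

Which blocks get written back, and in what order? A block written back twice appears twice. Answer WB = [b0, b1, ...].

  0 | R B4 → L0 miss [-]
  1 | R B5 → L1 miss [-]
  2 | W B3 → L1 miss [D]
  3 | W B2 → L0 miss [D]
  4 | W B1 → L1 miss wb→B3 [D]
  5 | R B2 → L0 hit [D]
  6 | R B4 → L0 miss wb→B2 [-]
  7 | W B1 → L1 hit [D]
  8 | R B3 → L1 miss wb→B1 [-]
  9 | W B0 → L0 miss [D]
  10 | W B1 → L1 miss [D]
  11 | W B1 → L1 hit [D]
  12 | R B3 → L1 miss wb→B1 [-]

WB = [3, 2, 1, 1]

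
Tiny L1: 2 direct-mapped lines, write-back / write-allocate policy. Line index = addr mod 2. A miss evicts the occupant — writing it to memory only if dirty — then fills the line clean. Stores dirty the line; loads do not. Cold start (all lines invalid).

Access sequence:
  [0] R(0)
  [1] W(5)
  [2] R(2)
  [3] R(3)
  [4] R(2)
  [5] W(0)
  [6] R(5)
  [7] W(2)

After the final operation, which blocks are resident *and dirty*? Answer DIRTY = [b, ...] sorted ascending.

0: R B0 → L0 miss [-]
1: W B5 → L1 miss [D]
2: R B2 → L0 miss [-]
3: R B3 → L1 miss wb→B5 [-]
4: R B2 → L0 hit [-]
5: W B0 → L0 miss [D]
6: R B5 → L1 miss [-]
7: W B2 → L0 miss wb→B0 [D]

DIRTY = [2]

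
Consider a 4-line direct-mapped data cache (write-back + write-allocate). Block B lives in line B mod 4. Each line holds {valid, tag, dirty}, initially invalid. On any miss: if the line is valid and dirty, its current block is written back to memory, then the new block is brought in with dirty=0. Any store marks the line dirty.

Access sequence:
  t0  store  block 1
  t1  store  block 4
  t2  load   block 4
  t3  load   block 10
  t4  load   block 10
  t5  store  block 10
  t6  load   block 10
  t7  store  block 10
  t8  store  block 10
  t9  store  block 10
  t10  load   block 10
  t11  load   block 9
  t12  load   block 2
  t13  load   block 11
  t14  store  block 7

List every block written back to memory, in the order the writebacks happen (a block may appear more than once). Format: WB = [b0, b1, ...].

0: W B1 → L1 miss [D]
1: W B4 → L0 miss [D]
2: R B4 → L0 hit [D]
3: R B10 → L2 miss [-]
4: R B10 → L2 hit [-]
5: W B10 → L2 hit [D]
6: R B10 → L2 hit [D]
7: W B10 → L2 hit [D]
8: W B10 → L2 hit [D]
9: W B10 → L2 hit [D]
10: R B10 → L2 hit [D]
11: R B9 → L1 miss wb→B1 [-]
12: R B2 → L2 miss wb→B10 [-]
13: R B11 → L3 miss [-]
14: W B7 → L3 miss [D]

WB = [1, 10]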